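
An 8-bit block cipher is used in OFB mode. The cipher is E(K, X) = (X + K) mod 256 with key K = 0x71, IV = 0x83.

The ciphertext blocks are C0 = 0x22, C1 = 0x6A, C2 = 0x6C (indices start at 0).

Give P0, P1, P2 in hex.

P0 = 0xD6, P1 = 0x0F, P2 = 0xBA

OFB decryption: S_i = E(K, S_{i−1}) with S_{−1} = IV; P_i = C_i ⊕ S_i.
P0: S = E(K, 0x83) = 0xF4; 0x22 ⊕ 0xF4 = 0xD6.
P1: S = E(K, 0xF4) = 0x65; 0x6A ⊕ 0x65 = 0x0F.
P2: S = E(K, 0x65) = 0xD6; 0x6C ⊕ 0xD6 = 0xBA.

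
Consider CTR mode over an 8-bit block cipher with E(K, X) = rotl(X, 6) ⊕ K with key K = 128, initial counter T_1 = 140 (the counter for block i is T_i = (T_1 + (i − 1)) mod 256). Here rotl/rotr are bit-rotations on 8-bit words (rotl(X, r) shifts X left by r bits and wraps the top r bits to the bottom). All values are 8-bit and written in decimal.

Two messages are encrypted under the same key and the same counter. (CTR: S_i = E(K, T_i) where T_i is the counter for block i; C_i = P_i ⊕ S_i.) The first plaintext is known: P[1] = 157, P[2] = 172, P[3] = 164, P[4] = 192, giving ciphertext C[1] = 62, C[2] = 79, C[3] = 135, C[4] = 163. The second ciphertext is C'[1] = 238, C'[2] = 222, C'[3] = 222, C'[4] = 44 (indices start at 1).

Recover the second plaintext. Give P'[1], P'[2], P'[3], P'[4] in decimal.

In CTR with a reused counter, both messages share the same keystream S_i, so C_i ⊕ C'_i = P_i ⊕ P'_i and thus P'_i = P_i ⊕ C_i ⊕ C'_i.
P'[1]: 157 ⊕ 62 ⊕ 238 = 77.
P'[2]: 172 ⊕ 79 ⊕ 222 = 61.
P'[3]: 164 ⊕ 135 ⊕ 222 = 253.
P'[4]: 192 ⊕ 163 ⊕ 44 = 79.

P'[1] = 77, P'[2] = 61, P'[3] = 253, P'[4] = 79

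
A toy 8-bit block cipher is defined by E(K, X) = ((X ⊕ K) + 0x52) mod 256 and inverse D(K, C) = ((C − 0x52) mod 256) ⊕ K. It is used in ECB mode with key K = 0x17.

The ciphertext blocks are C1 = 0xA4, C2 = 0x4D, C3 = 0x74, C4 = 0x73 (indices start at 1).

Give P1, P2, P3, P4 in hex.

ECB decryption: P_i = D(K, C_i).
P1: D(K, 0xA4) = 0x45.
P2: D(K, 0x4D) = 0xEC.
P3: D(K, 0x74) = 0x35.
P4: D(K, 0x73) = 0x36.

P1 = 0x45, P2 = 0xEC, P3 = 0x35, P4 = 0x36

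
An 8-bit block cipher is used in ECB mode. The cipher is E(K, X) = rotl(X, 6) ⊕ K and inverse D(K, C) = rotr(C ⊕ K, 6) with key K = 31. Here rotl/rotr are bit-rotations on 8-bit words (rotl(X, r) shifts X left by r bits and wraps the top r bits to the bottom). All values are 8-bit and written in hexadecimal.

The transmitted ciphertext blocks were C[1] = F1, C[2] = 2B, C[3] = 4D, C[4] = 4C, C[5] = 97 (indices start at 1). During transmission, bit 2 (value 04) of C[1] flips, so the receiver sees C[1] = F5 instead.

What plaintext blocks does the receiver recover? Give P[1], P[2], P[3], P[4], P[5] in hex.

P[1] = 13, P[2] = 68, P[3] = F1, P[4] = F5, P[5] = 9A

ECB decryption: P_i = D(K, C_i).
Only C[1] changed, to F5. In ECB, a change in C_i affects only P_i. Decrypting the received ciphertext:
P[1]: D(K, F5) = 13.
P[2]: D(K, 2B) = 68.
P[3]: D(K, 4D) = F1.
P[4]: D(K, 4C) = F5.
P[5]: D(K, 97) = 9A.
Blocks that differ from the original plaintext: P[1].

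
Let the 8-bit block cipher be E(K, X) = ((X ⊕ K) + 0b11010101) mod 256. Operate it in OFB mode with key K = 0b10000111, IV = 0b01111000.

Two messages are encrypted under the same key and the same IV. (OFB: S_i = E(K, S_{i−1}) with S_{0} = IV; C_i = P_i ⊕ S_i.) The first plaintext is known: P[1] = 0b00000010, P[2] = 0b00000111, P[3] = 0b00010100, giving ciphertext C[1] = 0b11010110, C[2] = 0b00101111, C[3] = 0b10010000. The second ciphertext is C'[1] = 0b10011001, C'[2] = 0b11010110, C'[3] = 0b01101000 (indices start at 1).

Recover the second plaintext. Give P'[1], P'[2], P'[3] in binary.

P'[1] = 0b01001101, P'[2] = 0b11111110, P'[3] = 0b11101100

In OFB with a reused IV, both messages share the same keystream S_i, so C_i ⊕ C'_i = P_i ⊕ P'_i and thus P'_i = P_i ⊕ C_i ⊕ C'_i.
P'[1]: 0b00000010 ⊕ 0b11010110 ⊕ 0b10011001 = 0b01001101.
P'[2]: 0b00000111 ⊕ 0b00101111 ⊕ 0b11010110 = 0b11111110.
P'[3]: 0b00010100 ⊕ 0b10010000 ⊕ 0b01101000 = 0b11101100.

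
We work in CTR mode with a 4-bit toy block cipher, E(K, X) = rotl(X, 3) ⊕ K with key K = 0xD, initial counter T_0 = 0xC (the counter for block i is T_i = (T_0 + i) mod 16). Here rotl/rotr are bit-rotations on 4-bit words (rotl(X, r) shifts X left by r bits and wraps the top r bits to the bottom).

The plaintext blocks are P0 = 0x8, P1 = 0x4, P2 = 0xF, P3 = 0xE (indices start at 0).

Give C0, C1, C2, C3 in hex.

C0 = 0x3, C1 = 0x7, C2 = 0x5, C3 = 0xC

CTR encryption: S_i = E(K, T_i) where T_i is the counter for block i; C_i = P_i ⊕ S_i.
C0: T = 0xC, S = E(K, T) = 0xB; 0x8 ⊕ 0xB = 0x3.
C1: T = 0xD, S = E(K, T) = 0x3; 0x4 ⊕ 0x3 = 0x7.
C2: T = 0xE, S = E(K, T) = 0xA; 0xF ⊕ 0xA = 0x5.
C3: T = 0xF, S = E(K, T) = 0x2; 0xE ⊕ 0x2 = 0xC.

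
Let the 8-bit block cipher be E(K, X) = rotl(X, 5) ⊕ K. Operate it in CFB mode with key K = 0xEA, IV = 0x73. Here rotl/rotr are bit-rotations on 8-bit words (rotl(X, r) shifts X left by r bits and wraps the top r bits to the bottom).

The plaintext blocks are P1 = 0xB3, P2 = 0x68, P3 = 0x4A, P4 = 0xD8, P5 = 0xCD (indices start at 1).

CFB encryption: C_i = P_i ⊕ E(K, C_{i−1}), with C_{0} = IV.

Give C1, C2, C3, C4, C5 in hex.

C1: E(K, 0x73) = 0x84; 0xB3 ⊕ 0x84 = 0x37.
C2: E(K, 0x37) = 0x0C; 0x68 ⊕ 0x0C = 0x64.
C3: E(K, 0x64) = 0x66; 0x4A ⊕ 0x66 = 0x2C.
C4: E(K, 0x2C) = 0x6F; 0xD8 ⊕ 0x6F = 0xB7.
C5: E(K, 0xB7) = 0x1C; 0xCD ⊕ 0x1C = 0xD1.

C1 = 0x37, C2 = 0x64, C3 = 0x2C, C4 = 0xB7, C5 = 0xD1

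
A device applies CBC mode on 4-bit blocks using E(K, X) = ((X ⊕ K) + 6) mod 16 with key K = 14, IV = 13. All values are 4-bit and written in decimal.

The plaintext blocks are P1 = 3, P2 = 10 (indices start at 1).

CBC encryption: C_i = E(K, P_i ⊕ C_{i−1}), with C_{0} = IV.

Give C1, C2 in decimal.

C1 = 6, C2 = 8

C1: P1 ⊕ 13 = 14; E(K, 14) = 6.
C2: P2 ⊕ 6 = 12; E(K, 12) = 8.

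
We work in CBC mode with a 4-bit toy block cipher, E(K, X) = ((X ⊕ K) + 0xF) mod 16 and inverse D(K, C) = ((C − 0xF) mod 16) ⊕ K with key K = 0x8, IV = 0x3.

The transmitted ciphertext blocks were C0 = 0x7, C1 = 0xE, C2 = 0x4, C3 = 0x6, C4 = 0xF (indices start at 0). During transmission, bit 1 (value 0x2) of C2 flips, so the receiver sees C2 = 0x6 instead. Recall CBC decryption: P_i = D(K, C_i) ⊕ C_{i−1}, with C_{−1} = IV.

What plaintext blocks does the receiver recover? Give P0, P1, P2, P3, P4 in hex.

Only C2 changed, to 0x6. In CBC, a change in C_i garbles P_i and flips the same bit in P_{i+1}. Decrypting the received ciphertext:
P0: D(K, 0x7) = 0x0; 0x0 ⊕ 0x3 = 0x3.
P1: D(K, 0xE) = 0x7; 0x7 ⊕ 0x7 = 0x0.
P2: D(K, 0x6) = 0xF; 0xF ⊕ 0xE = 0x1.
P3: D(K, 0x6) = 0xF; 0xF ⊕ 0x6 = 0x9.
P4: D(K, 0xF) = 0x8; 0x8 ⊕ 0x6 = 0xE.
Blocks that differ from the original plaintext: P2, P3.

P0 = 0x3, P1 = 0x0, P2 = 0x1, P3 = 0x9, P4 = 0xE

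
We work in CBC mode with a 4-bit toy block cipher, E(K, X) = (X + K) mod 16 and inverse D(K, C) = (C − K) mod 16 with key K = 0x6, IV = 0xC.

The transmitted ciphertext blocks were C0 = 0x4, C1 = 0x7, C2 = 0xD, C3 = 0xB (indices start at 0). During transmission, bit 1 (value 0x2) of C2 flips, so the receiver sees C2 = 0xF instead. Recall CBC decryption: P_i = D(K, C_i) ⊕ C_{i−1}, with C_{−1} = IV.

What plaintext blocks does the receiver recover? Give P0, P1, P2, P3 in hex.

Only C2 changed, to 0xF. In CBC, a change in C_i garbles P_i and flips the same bit in P_{i+1}. Decrypting the received ciphertext:
P0: D(K, 0x4) = 0xE; 0xE ⊕ 0xC = 0x2.
P1: D(K, 0x7) = 0x1; 0x1 ⊕ 0x4 = 0x5.
P2: D(K, 0xF) = 0x9; 0x9 ⊕ 0x7 = 0xE.
P3: D(K, 0xB) = 0x5; 0x5 ⊕ 0xF = 0xA.
Blocks that differ from the original plaintext: P2, P3.

P0 = 0x2, P1 = 0x5, P2 = 0xE, P3 = 0xA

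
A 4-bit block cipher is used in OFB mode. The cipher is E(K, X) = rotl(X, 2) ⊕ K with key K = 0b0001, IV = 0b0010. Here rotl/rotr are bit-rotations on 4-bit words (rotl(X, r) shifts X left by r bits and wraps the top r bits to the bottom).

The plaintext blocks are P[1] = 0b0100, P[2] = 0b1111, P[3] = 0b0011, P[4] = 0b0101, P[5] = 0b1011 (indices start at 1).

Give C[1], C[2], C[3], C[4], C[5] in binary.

C[1] = 0b1101, C[2] = 0b1000, C[3] = 0b1111, C[4] = 0b0111, C[5] = 0b0010

OFB encryption: S_i = E(K, S_{i−1}) with S_{0} = IV; C_i = P_i ⊕ S_i.
C[1]: S = E(K, 0b0010) = 0b1001; 0b0100 ⊕ 0b1001 = 0b1101.
C[2]: S = E(K, 0b1001) = 0b0111; 0b1111 ⊕ 0b0111 = 0b1000.
C[3]: S = E(K, 0b0111) = 0b1100; 0b0011 ⊕ 0b1100 = 0b1111.
C[4]: S = E(K, 0b1100) = 0b0010; 0b0101 ⊕ 0b0010 = 0b0111.
C[5]: S = E(K, 0b0010) = 0b1001; 0b1011 ⊕ 0b1001 = 0b0010.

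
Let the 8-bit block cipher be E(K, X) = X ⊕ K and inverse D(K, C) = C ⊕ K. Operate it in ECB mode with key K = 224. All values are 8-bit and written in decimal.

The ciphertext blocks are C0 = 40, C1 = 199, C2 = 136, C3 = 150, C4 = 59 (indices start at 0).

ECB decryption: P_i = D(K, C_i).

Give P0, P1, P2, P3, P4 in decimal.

P0: D(K, 40) = 200.
P1: D(K, 199) = 39.
P2: D(K, 136) = 104.
P3: D(K, 150) = 118.
P4: D(K, 59) = 219.

P0 = 200, P1 = 39, P2 = 104, P3 = 118, P4 = 219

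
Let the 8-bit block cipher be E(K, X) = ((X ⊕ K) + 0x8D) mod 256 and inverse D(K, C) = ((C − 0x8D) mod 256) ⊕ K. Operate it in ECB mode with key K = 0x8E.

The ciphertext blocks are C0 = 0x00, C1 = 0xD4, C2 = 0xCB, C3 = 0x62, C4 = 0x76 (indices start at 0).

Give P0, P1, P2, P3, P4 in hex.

P0 = 0xFD, P1 = 0xC9, P2 = 0xB0, P3 = 0x5B, P4 = 0x67

ECB decryption: P_i = D(K, C_i).
P0: D(K, 0x00) = 0xFD.
P1: D(K, 0xD4) = 0xC9.
P2: D(K, 0xCB) = 0xB0.
P3: D(K, 0x62) = 0x5B.
P4: D(K, 0x76) = 0x67.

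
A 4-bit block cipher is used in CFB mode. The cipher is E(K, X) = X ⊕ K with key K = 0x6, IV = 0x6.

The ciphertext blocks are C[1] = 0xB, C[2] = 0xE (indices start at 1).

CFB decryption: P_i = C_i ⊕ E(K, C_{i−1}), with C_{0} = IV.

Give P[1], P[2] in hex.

P[1]: E(K, 0x6) = 0x0; 0xB ⊕ 0x0 = 0xB.
P[2]: E(K, 0xB) = 0xD; 0xE ⊕ 0xD = 0x3.

P[1] = 0xB, P[2] = 0x3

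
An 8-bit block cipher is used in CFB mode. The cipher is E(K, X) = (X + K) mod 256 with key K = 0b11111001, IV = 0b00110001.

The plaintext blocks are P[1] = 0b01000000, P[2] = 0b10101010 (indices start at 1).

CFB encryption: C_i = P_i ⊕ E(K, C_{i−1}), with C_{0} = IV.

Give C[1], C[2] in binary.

C[1]: E(K, 0b00110001) = 0b00101010; 0b01000000 ⊕ 0b00101010 = 0b01101010.
C[2]: E(K, 0b01101010) = 0b01100011; 0b10101010 ⊕ 0b01100011 = 0b11001001.

C[1] = 0b01101010, C[2] = 0b11001001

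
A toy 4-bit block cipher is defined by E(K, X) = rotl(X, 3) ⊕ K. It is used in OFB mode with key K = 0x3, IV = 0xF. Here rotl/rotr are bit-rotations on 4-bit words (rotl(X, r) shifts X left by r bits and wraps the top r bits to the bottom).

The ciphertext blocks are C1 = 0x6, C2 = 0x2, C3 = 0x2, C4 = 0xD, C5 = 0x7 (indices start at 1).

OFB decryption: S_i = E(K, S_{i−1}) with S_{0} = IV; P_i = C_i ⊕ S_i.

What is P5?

P1: S = E(K, 0xF) = 0xC; 0x6 ⊕ 0xC = 0xA.
P2: S = E(K, 0xC) = 0x5; 0x2 ⊕ 0x5 = 0x7.
P3: S = E(K, 0x5) = 0x9; 0x2 ⊕ 0x9 = 0xB.
P4: S = E(K, 0x9) = 0xF; 0xD ⊕ 0xF = 0x2.
P5: S = E(K, 0xF) = 0xC; 0x7 ⊕ 0xC = 0xB.

P5 = 0xB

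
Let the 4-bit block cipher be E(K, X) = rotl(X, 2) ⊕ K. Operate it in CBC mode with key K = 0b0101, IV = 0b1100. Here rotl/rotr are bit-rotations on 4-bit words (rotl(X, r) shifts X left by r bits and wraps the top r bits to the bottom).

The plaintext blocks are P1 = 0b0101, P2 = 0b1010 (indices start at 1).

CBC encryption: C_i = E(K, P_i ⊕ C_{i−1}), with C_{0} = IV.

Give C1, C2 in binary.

C1 = 0b0011, C2 = 0b0011

C1: P1 ⊕ 0b1100 = 0b1001; E(K, 0b1001) = 0b0011.
C2: P2 ⊕ 0b0011 = 0b1001; E(K, 0b1001) = 0b0011.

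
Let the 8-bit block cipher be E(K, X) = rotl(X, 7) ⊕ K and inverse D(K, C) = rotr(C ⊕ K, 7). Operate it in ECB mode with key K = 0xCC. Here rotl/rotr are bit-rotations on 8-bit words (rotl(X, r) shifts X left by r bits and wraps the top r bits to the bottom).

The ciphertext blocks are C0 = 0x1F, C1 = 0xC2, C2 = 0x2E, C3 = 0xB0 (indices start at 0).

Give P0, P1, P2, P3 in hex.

ECB decryption: P_i = D(K, C_i).
P0: D(K, 0x1F) = 0xA7.
P1: D(K, 0xC2) = 0x1C.
P2: D(K, 0x2E) = 0xC5.
P3: D(K, 0xB0) = 0xF8.

P0 = 0xA7, P1 = 0x1C, P2 = 0xC5, P3 = 0xF8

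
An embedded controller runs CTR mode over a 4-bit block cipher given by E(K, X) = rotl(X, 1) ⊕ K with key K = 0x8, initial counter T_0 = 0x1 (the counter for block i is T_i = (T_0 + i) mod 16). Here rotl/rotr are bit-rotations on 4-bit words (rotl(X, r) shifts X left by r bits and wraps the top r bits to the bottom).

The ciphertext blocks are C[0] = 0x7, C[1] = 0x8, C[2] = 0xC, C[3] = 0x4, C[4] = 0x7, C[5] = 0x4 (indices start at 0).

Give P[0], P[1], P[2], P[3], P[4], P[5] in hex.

CTR decryption: S_i = E(K, T_i) where T_i is the counter for block i; P_i = C_i ⊕ S_i.
P[0]: T = 0x1, S = E(K, T) = 0xA; 0x7 ⊕ 0xA = 0xD.
P[1]: T = 0x2, S = E(K, T) = 0xC; 0x8 ⊕ 0xC = 0x4.
P[2]: T = 0x3, S = E(K, T) = 0xE; 0xC ⊕ 0xE = 0x2.
P[3]: T = 0x4, S = E(K, T) = 0x0; 0x4 ⊕ 0x0 = 0x4.
P[4]: T = 0x5, S = E(K, T) = 0x2; 0x7 ⊕ 0x2 = 0x5.
P[5]: T = 0x6, S = E(K, T) = 0x4; 0x4 ⊕ 0x4 = 0x0.

P[0] = 0xD, P[1] = 0x4, P[2] = 0x2, P[3] = 0x4, P[4] = 0x5, P[5] = 0x0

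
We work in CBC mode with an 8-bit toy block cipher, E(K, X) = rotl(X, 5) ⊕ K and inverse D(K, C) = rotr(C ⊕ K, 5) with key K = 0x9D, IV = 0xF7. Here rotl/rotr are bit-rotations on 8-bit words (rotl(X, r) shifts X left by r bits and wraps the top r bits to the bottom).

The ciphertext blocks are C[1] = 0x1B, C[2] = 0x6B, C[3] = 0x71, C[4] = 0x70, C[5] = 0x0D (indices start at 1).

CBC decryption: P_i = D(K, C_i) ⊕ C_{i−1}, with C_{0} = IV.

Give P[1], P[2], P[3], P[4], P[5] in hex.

P[1] = 0xC3, P[2] = 0xAC, P[3] = 0x0C, P[4] = 0x1E, P[5] = 0xF4

P[1]: D(K, 0x1B) = 0x34; 0x34 ⊕ 0xF7 = 0xC3.
P[2]: D(K, 0x6B) = 0xB7; 0xB7 ⊕ 0x1B = 0xAC.
P[3]: D(K, 0x71) = 0x67; 0x67 ⊕ 0x6B = 0x0C.
P[4]: D(K, 0x70) = 0x6F; 0x6F ⊕ 0x71 = 0x1E.
P[5]: D(K, 0x0D) = 0x84; 0x84 ⊕ 0x70 = 0xF4.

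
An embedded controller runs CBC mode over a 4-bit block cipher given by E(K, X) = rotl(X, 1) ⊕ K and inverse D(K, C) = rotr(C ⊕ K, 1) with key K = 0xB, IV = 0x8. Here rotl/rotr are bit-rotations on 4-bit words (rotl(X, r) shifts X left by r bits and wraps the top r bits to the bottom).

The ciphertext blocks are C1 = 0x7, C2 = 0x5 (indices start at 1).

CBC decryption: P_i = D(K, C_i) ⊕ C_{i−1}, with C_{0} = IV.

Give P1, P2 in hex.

P1 = 0xE, P2 = 0x0

P1: D(K, 0x7) = 0x6; 0x6 ⊕ 0x8 = 0xE.
P2: D(K, 0x5) = 0x7; 0x7 ⊕ 0x7 = 0x0.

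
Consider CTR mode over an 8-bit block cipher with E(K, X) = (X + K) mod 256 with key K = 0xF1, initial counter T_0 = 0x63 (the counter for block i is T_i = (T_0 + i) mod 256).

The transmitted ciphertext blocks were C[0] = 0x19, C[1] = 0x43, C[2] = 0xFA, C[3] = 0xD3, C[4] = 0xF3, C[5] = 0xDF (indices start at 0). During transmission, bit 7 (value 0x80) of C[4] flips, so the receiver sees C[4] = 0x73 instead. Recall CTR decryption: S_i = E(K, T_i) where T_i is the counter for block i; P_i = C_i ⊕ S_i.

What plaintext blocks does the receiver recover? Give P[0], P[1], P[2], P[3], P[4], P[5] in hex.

Only C[4] changed, to 0x73. In CTR, a change in C_i flips the same bit in P_i only; the keystream is unaffected. Decrypting the received ciphertext:
P[0]: T = 0x63, S = E(K, T) = 0x54; 0x19 ⊕ 0x54 = 0x4D.
P[1]: T = 0x64, S = E(K, T) = 0x55; 0x43 ⊕ 0x55 = 0x16.
P[2]: T = 0x65, S = E(K, T) = 0x56; 0xFA ⊕ 0x56 = 0xAC.
P[3]: T = 0x66, S = E(K, T) = 0x57; 0xD3 ⊕ 0x57 = 0x84.
P[4]: T = 0x67, S = E(K, T) = 0x58; 0x73 ⊕ 0x58 = 0x2B.
P[5]: T = 0x68, S = E(K, T) = 0x59; 0xDF ⊕ 0x59 = 0x86.
Blocks that differ from the original plaintext: P[4].

P[0] = 0x4D, P[1] = 0x16, P[2] = 0xAC, P[3] = 0x84, P[4] = 0x2B, P[5] = 0x86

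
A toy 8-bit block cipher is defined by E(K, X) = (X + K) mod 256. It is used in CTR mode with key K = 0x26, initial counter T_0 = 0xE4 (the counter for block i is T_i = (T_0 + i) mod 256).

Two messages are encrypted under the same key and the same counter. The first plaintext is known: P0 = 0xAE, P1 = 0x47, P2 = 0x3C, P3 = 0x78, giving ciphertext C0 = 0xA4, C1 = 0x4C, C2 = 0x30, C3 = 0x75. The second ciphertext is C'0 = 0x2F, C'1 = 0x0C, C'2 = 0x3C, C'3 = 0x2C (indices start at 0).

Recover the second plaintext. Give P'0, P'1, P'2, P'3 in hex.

In CTR with a reused counter, both messages share the same keystream S_i, so C_i ⊕ C'_i = P_i ⊕ P'_i and thus P'_i = P_i ⊕ C_i ⊕ C'_i.
P'0: 0xAE ⊕ 0xA4 ⊕ 0x2F = 0x25.
P'1: 0x47 ⊕ 0x4C ⊕ 0x0C = 0x07.
P'2: 0x3C ⊕ 0x30 ⊕ 0x3C = 0x30.
P'3: 0x78 ⊕ 0x75 ⊕ 0x2C = 0x21.

P'0 = 0x25, P'1 = 0x07, P'2 = 0x30, P'3 = 0x21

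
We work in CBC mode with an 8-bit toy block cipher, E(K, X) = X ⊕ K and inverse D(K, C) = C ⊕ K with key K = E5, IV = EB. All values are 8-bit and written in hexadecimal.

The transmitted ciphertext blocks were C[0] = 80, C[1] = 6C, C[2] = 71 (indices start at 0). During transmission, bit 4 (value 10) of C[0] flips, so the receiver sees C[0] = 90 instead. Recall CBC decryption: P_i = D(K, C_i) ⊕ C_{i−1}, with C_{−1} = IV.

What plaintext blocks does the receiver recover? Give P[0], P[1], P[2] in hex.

P[0] = 9E, P[1] = 19, P[2] = F8

Only C[0] changed, to 90. In CBC, a change in C_i garbles P_i and flips the same bit in P_{i+1}. Decrypting the received ciphertext:
P[0]: D(K, 90) = 75; 75 ⊕ EB = 9E.
P[1]: D(K, 6C) = 89; 89 ⊕ 90 = 19.
P[2]: D(K, 71) = 94; 94 ⊕ 6C = F8.
Blocks that differ from the original plaintext: P[0], P[1].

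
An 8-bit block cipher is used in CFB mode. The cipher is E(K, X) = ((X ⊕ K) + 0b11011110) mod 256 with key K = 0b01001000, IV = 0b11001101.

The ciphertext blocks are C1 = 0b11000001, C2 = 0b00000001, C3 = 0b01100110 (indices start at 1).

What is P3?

CFB decryption: P_i = C_i ⊕ E(K, C_{i−1}), with C_{0} = IV.
P3: E(K, 0b00000001) = 0b00100111; 0b01100110 ⊕ 0b00100111 = 0b01000001.

P3 = 0b01000001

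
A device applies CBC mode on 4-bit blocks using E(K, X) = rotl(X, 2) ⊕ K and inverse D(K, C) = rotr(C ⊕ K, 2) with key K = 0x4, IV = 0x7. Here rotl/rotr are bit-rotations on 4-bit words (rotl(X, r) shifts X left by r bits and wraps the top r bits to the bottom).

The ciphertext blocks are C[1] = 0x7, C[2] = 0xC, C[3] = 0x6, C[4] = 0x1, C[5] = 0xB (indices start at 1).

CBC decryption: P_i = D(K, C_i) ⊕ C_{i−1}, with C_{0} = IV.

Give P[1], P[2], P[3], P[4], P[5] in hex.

P[1]: D(K, 0x7) = 0xC; 0xC ⊕ 0x7 = 0xB.
P[2]: D(K, 0xC) = 0x2; 0x2 ⊕ 0x7 = 0x5.
P[3]: D(K, 0x6) = 0x8; 0x8 ⊕ 0xC = 0x4.
P[4]: D(K, 0x1) = 0x5; 0x5 ⊕ 0x6 = 0x3.
P[5]: D(K, 0xB) = 0xF; 0xF ⊕ 0x1 = 0xE.

P[1] = 0xB, P[2] = 0x5, P[3] = 0x4, P[4] = 0x3, P[5] = 0xE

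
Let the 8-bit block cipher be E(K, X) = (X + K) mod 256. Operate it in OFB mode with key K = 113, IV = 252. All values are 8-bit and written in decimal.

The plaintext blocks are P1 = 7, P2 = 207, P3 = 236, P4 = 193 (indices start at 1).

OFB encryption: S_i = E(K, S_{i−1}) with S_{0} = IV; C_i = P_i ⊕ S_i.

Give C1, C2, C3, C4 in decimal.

C1 = 106, C2 = 17, C3 = 163, C4 = 1

C1: S = E(K, 252) = 109; 7 ⊕ 109 = 106.
C2: S = E(K, 109) = 222; 207 ⊕ 222 = 17.
C3: S = E(K, 222) = 79; 236 ⊕ 79 = 163.
C4: S = E(K, 79) = 192; 193 ⊕ 192 = 1.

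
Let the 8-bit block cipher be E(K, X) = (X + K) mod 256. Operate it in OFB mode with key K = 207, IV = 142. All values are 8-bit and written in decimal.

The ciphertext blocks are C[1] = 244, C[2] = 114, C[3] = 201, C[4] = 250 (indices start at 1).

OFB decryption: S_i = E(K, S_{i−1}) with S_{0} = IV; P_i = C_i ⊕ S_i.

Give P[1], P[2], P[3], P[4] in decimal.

P[1]: S = E(K, 142) = 93; 244 ⊕ 93 = 169.
P[2]: S = E(K, 93) = 44; 114 ⊕ 44 = 94.
P[3]: S = E(K, 44) = 251; 201 ⊕ 251 = 50.
P[4]: S = E(K, 251) = 202; 250 ⊕ 202 = 48.

P[1] = 169, P[2] = 94, P[3] = 50, P[4] = 48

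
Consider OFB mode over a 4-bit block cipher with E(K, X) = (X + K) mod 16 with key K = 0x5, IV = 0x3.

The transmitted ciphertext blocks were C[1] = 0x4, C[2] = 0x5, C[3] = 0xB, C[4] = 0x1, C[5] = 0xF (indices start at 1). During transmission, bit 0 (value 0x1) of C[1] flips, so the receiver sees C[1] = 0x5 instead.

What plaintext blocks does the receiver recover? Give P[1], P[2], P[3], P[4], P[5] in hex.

P[1] = 0xD, P[2] = 0x8, P[3] = 0x9, P[4] = 0x6, P[5] = 0x3

OFB decryption: S_i = E(K, S_{i−1}) with S_{0} = IV; P_i = C_i ⊕ S_i.
Only C[1] changed, to 0x5. In OFB, a change in C_i flips the same bit in P_i only; the keystream is unaffected. Decrypting the received ciphertext:
P[1]: S = E(K, 0x3) = 0x8; 0x5 ⊕ 0x8 = 0xD.
P[2]: S = E(K, 0x8) = 0xD; 0x5 ⊕ 0xD = 0x8.
P[3]: S = E(K, 0xD) = 0x2; 0xB ⊕ 0x2 = 0x9.
P[4]: S = E(K, 0x2) = 0x7; 0x1 ⊕ 0x7 = 0x6.
P[5]: S = E(K, 0x7) = 0xC; 0xF ⊕ 0xC = 0x3.
Blocks that differ from the original plaintext: P[1].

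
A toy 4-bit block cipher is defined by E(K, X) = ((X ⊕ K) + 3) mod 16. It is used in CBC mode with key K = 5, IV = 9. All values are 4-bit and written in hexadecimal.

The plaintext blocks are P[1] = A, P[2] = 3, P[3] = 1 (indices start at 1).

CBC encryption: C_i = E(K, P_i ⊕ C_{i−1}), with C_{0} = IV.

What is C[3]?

C[1]: P[1] ⊕ 9 = 3; E(K, 3) = 9.
C[2]: P[2] ⊕ 9 = A; E(K, A) = 2.
C[3]: P[3] ⊕ 2 = 3; E(K, 3) = 9.

C[3] = 9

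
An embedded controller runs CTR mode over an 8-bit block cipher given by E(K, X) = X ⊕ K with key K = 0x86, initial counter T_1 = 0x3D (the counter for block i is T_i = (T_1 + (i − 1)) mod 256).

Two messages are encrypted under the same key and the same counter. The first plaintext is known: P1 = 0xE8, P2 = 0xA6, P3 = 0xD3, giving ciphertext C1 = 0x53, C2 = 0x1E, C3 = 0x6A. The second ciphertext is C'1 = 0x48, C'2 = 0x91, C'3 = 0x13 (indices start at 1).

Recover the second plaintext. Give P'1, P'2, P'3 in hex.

In CTR with a reused counter, both messages share the same keystream S_i, so C_i ⊕ C'_i = P_i ⊕ P'_i and thus P'_i = P_i ⊕ C_i ⊕ C'_i.
P'1: 0xE8 ⊕ 0x53 ⊕ 0x48 = 0xF3.
P'2: 0xA6 ⊕ 0x1E ⊕ 0x91 = 0x29.
P'3: 0xD3 ⊕ 0x6A ⊕ 0x13 = 0xAA.

P'1 = 0xF3, P'2 = 0x29, P'3 = 0xAA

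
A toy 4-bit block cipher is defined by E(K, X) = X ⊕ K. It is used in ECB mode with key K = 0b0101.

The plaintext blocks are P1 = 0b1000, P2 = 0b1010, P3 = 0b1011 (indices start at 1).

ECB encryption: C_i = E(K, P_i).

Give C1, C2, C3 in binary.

C1 = 0b1101, C2 = 0b1111, C3 = 0b1110

C1: E(K, 0b1000) = 0b1101.
C2: E(K, 0b1010) = 0b1111.
C3: E(K, 0b1011) = 0b1110.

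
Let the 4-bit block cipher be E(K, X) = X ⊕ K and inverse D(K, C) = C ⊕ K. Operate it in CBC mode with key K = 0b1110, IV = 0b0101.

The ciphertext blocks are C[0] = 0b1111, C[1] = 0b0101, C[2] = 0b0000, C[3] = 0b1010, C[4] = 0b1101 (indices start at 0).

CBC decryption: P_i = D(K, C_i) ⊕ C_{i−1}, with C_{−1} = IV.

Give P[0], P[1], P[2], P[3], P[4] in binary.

P[0]: D(K, 0b1111) = 0b0001; 0b0001 ⊕ 0b0101 = 0b0100.
P[1]: D(K, 0b0101) = 0b1011; 0b1011 ⊕ 0b1111 = 0b0100.
P[2]: D(K, 0b0000) = 0b1110; 0b1110 ⊕ 0b0101 = 0b1011.
P[3]: D(K, 0b1010) = 0b0100; 0b0100 ⊕ 0b0000 = 0b0100.
P[4]: D(K, 0b1101) = 0b0011; 0b0011 ⊕ 0b1010 = 0b1001.

P[0] = 0b0100, P[1] = 0b0100, P[2] = 0b1011, P[3] = 0b0100, P[4] = 0b1001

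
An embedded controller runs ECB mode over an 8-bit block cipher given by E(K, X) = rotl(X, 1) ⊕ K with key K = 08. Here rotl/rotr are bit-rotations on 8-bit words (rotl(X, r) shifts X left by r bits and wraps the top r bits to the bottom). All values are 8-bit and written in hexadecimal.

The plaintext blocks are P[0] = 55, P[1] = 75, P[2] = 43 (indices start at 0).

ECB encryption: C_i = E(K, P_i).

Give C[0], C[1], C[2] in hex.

C[0] = A2, C[1] = E2, C[2] = 8E

C[0]: E(K, 55) = A2.
C[1]: E(K, 75) = E2.
C[2]: E(K, 43) = 8E.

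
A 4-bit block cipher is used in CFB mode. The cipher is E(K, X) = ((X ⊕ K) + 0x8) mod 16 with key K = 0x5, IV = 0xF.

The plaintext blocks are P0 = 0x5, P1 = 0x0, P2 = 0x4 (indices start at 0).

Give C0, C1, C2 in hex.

CFB encryption: C_i = P_i ⊕ E(K, C_{i−1}), with C_{−1} = IV.
C0: E(K, 0xF) = 0x2; 0x5 ⊕ 0x2 = 0x7.
C1: E(K, 0x7) = 0xA; 0x0 ⊕ 0xA = 0xA.
C2: E(K, 0xA) = 0x7; 0x4 ⊕ 0x7 = 0x3.

C0 = 0x7, C1 = 0xA, C2 = 0x3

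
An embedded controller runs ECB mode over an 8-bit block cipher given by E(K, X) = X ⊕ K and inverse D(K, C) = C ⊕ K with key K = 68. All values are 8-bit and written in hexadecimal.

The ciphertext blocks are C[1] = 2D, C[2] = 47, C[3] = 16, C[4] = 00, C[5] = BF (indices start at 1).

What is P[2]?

ECB decryption: P_i = D(K, C_i).
P[2]: D(K, 47) = 2F.

P[2] = 2F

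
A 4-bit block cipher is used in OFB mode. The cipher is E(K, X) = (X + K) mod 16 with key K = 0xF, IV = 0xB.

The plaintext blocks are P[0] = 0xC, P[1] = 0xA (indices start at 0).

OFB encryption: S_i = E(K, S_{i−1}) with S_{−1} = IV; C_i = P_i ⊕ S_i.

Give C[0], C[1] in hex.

C[0]: S = E(K, 0xB) = 0xA; 0xC ⊕ 0xA = 0x6.
C[1]: S = E(K, 0xA) = 0x9; 0xA ⊕ 0x9 = 0x3.

C[0] = 0x6, C[1] = 0x3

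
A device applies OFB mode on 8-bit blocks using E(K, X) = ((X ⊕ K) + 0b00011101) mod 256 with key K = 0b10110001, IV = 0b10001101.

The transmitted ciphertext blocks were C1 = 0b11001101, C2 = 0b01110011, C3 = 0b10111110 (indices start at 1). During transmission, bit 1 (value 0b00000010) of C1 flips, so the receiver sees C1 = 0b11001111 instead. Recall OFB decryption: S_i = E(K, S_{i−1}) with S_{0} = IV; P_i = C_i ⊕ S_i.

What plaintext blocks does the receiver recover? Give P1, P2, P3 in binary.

P1 = 0b10010110, P2 = 0b01110110, P3 = 0b01101111

Only C1 changed, to 0b11001111. In OFB, a change in C_i flips the same bit in P_i only; the keystream is unaffected. Decrypting the received ciphertext:
P1: S = E(K, 0b10001101) = 0b01011001; 0b11001111 ⊕ 0b01011001 = 0b10010110.
P2: S = E(K, 0b01011001) = 0b00000101; 0b01110011 ⊕ 0b00000101 = 0b01110110.
P3: S = E(K, 0b00000101) = 0b11010001; 0b10111110 ⊕ 0b11010001 = 0b01101111.
Blocks that differ from the original plaintext: P1.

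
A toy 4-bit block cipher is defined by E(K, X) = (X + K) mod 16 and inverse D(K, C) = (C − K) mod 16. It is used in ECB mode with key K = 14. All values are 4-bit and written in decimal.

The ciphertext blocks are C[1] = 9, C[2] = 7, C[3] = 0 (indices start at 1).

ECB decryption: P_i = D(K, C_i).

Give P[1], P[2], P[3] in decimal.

P[1]: D(K, 9) = 11.
P[2]: D(K, 7) = 9.
P[3]: D(K, 0) = 2.

P[1] = 11, P[2] = 9, P[3] = 2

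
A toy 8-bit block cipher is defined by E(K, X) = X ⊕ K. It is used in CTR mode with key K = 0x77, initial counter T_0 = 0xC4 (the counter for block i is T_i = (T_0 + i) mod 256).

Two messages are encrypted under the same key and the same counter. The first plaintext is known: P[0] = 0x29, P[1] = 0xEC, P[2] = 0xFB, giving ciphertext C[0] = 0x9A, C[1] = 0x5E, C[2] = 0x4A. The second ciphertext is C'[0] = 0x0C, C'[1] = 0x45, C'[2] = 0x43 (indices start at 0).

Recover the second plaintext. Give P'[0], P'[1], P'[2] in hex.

P'[0] = 0xBF, P'[1] = 0xF7, P'[2] = 0xF2

In CTR with a reused counter, both messages share the same keystream S_i, so C_i ⊕ C'_i = P_i ⊕ P'_i and thus P'_i = P_i ⊕ C_i ⊕ C'_i.
P'[0]: 0x29 ⊕ 0x9A ⊕ 0x0C = 0xBF.
P'[1]: 0xEC ⊕ 0x5E ⊕ 0x45 = 0xF7.
P'[2]: 0xFB ⊕ 0x4A ⊕ 0x43 = 0xF2.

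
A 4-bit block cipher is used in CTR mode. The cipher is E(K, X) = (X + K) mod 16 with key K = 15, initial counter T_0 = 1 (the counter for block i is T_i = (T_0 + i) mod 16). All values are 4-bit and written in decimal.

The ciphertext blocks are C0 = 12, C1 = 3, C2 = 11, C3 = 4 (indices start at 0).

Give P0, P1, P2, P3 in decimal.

P0 = 12, P1 = 2, P2 = 9, P3 = 7

CTR decryption: S_i = E(K, T_i) where T_i is the counter for block i; P_i = C_i ⊕ S_i.
P0: T = 1, S = E(K, T) = 0; 12 ⊕ 0 = 12.
P1: T = 2, S = E(K, T) = 1; 3 ⊕ 1 = 2.
P2: T = 3, S = E(K, T) = 2; 11 ⊕ 2 = 9.
P3: T = 4, S = E(K, T) = 3; 4 ⊕ 3 = 7.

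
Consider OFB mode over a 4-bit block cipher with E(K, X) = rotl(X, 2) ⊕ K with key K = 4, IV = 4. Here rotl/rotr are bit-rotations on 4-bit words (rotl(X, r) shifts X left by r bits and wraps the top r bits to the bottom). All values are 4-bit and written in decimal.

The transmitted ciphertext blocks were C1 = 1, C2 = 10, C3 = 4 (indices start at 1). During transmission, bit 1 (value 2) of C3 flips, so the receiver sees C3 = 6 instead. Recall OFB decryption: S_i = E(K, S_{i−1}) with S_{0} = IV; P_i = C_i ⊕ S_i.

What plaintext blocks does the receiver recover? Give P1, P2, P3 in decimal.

Only C3 changed, to 6. In OFB, a change in C_i flips the same bit in P_i only; the keystream is unaffected. Decrypting the received ciphertext:
P1: S = E(K, 4) = 5; 1 ⊕ 5 = 4.
P2: S = E(K, 5) = 1; 10 ⊕ 1 = 11.
P3: S = E(K, 1) = 0; 6 ⊕ 0 = 6.
Blocks that differ from the original plaintext: P3.

P1 = 4, P2 = 11, P3 = 6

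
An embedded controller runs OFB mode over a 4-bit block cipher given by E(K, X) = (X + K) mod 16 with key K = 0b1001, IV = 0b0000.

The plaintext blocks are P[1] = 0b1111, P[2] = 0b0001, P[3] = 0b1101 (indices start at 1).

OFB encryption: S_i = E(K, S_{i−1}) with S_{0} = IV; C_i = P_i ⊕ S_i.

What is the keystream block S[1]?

0b1001

C[1]: S = E(K, 0b0000) = 0b1001; 0b1111 ⊕ 0b1001 = 0b0110.
So S[1] = 0b1001.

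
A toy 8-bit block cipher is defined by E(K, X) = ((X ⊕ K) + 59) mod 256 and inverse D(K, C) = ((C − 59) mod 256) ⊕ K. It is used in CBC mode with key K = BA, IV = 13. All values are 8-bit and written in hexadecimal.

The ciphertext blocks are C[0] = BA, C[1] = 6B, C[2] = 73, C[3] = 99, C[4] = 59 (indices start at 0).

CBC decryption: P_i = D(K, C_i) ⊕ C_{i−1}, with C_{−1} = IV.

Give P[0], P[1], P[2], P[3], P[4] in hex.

P[0] = C8, P[1] = 12, P[2] = CB, P[3] = 89, P[4] = 23

P[0]: D(K, BA) = DB; DB ⊕ 13 = C8.
P[1]: D(K, 6B) = A8; A8 ⊕ BA = 12.
P[2]: D(K, 73) = A0; A0 ⊕ 6B = CB.
P[3]: D(K, 99) = FA; FA ⊕ 73 = 89.
P[4]: D(K, 59) = BA; BA ⊕ 99 = 23.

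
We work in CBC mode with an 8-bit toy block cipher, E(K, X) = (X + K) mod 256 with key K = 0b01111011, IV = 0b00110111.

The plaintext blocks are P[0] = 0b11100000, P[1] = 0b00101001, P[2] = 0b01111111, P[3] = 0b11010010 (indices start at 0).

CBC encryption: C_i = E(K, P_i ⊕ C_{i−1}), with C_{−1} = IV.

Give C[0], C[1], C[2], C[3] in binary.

C[0]: P[0] ⊕ 0b00110111 = 0b11010111; E(K, 0b11010111) = 0b01010010.
C[1]: P[1] ⊕ 0b01010010 = 0b01111011; E(K, 0b01111011) = 0b11110110.
C[2]: P[2] ⊕ 0b11110110 = 0b10001001; E(K, 0b10001001) = 0b00000100.
C[3]: P[3] ⊕ 0b00000100 = 0b11010110; E(K, 0b11010110) = 0b01010001.

C[0] = 0b01010010, C[1] = 0b11110110, C[2] = 0b00000100, C[3] = 0b01010001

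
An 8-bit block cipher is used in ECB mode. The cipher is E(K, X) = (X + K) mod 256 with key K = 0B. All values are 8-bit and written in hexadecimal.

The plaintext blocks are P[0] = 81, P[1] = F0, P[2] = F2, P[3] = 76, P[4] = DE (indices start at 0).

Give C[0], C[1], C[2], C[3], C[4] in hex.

C[0] = 8C, C[1] = FB, C[2] = FD, C[3] = 81, C[4] = E9

ECB encryption: C_i = E(K, P_i).
C[0]: E(K, 81) = 8C.
C[1]: E(K, F0) = FB.
C[2]: E(K, F2) = FD.
C[3]: E(K, 76) = 81.
C[4]: E(K, DE) = E9.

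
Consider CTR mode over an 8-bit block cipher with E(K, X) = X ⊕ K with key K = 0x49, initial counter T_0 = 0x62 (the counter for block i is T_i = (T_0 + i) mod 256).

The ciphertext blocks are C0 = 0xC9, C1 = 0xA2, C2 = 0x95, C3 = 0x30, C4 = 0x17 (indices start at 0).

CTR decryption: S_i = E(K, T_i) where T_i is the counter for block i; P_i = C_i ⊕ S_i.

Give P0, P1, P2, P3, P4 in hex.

P0: T = 0x62, S = E(K, T) = 0x2B; 0xC9 ⊕ 0x2B = 0xE2.
P1: T = 0x63, S = E(K, T) = 0x2A; 0xA2 ⊕ 0x2A = 0x88.
P2: T = 0x64, S = E(K, T) = 0x2D; 0x95 ⊕ 0x2D = 0xB8.
P3: T = 0x65, S = E(K, T) = 0x2C; 0x30 ⊕ 0x2C = 0x1C.
P4: T = 0x66, S = E(K, T) = 0x2F; 0x17 ⊕ 0x2F = 0x38.

P0 = 0xE2, P1 = 0x88, P2 = 0xB8, P3 = 0x1C, P4 = 0x38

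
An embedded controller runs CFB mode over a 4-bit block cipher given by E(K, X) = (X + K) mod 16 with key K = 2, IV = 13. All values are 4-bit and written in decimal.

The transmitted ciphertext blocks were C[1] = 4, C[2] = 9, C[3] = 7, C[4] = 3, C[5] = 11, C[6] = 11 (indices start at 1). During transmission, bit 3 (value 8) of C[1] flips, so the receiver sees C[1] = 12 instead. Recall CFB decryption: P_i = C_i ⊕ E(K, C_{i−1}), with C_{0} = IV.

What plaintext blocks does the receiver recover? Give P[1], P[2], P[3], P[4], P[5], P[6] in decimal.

P[1] = 3, P[2] = 7, P[3] = 12, P[4] = 10, P[5] = 14, P[6] = 6

Only C[1] changed, to 12. In CFB, a change in C_i flips the same bit in P_i and garbles P_{i+1}. Decrypting the received ciphertext:
P[1]: E(K, 13) = 15; 12 ⊕ 15 = 3.
P[2]: E(K, 12) = 14; 9 ⊕ 14 = 7.
P[3]: E(K, 9) = 11; 7 ⊕ 11 = 12.
P[4]: E(K, 7) = 9; 3 ⊕ 9 = 10.
P[5]: E(K, 3) = 5; 11 ⊕ 5 = 14.
P[6]: E(K, 11) = 13; 11 ⊕ 13 = 6.
Blocks that differ from the original plaintext: P[1], P[2].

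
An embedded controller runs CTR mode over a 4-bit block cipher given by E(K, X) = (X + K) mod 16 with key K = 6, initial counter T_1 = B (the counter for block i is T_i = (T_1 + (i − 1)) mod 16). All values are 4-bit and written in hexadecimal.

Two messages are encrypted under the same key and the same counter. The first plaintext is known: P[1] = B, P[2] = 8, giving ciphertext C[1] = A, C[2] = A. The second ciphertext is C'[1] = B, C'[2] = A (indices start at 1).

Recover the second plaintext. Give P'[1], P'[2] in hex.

P'[1] = A, P'[2] = 8

In CTR with a reused counter, both messages share the same keystream S_i, so C_i ⊕ C'_i = P_i ⊕ P'_i and thus P'_i = P_i ⊕ C_i ⊕ C'_i.
P'[1]: B ⊕ A ⊕ B = A.
P'[2]: 8 ⊕ A ⊕ A = 8.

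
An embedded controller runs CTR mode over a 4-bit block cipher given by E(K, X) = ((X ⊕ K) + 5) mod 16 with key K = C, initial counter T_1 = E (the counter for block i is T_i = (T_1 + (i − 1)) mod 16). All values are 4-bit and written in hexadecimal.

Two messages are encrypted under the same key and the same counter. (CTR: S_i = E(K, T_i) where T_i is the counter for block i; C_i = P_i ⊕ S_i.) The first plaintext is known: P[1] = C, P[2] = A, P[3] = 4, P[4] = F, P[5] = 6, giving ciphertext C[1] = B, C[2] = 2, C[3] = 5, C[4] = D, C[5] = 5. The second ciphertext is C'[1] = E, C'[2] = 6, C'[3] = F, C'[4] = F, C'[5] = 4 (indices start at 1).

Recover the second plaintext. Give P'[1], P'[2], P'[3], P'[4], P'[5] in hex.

In CTR with a reused counter, both messages share the same keystream S_i, so C_i ⊕ C'_i = P_i ⊕ P'_i and thus P'_i = P_i ⊕ C_i ⊕ C'_i.
P'[1]: C ⊕ B ⊕ E = 9.
P'[2]: A ⊕ 2 ⊕ 6 = E.
P'[3]: 4 ⊕ 5 ⊕ F = E.
P'[4]: F ⊕ D ⊕ F = D.
P'[5]: 6 ⊕ 5 ⊕ 4 = 7.

P'[1] = 9, P'[2] = E, P'[3] = E, P'[4] = D, P'[5] = 7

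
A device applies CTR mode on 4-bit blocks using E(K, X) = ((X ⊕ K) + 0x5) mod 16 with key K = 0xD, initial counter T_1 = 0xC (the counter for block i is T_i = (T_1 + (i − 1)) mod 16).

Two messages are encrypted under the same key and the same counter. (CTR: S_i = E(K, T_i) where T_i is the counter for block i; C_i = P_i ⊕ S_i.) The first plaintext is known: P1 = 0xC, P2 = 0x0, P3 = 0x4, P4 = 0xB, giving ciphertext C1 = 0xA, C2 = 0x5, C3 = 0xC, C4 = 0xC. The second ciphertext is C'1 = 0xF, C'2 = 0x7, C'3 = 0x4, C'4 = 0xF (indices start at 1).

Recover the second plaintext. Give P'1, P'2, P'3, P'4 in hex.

In CTR with a reused counter, both messages share the same keystream S_i, so C_i ⊕ C'_i = P_i ⊕ P'_i and thus P'_i = P_i ⊕ C_i ⊕ C'_i.
P'1: 0xC ⊕ 0xA ⊕ 0xF = 0x9.
P'2: 0x0 ⊕ 0x5 ⊕ 0x7 = 0x2.
P'3: 0x4 ⊕ 0xC ⊕ 0x4 = 0xC.
P'4: 0xB ⊕ 0xC ⊕ 0xF = 0x8.

P'1 = 0x9, P'2 = 0x2, P'3 = 0xC, P'4 = 0x8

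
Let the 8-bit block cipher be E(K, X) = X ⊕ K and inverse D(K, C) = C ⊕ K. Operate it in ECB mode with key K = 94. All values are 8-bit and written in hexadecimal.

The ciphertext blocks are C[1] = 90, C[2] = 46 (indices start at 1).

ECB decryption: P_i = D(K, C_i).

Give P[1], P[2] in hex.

P[1]: D(K, 90) = 04.
P[2]: D(K, 46) = D2.

P[1] = 04, P[2] = D2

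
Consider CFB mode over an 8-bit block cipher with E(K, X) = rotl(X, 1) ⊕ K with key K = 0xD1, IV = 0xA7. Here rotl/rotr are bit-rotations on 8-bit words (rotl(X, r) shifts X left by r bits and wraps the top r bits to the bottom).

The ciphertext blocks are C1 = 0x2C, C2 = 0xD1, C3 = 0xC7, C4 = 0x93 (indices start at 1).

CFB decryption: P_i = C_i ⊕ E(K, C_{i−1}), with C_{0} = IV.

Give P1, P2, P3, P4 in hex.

P1: E(K, 0xA7) = 0x9E; 0x2C ⊕ 0x9E = 0xB2.
P2: E(K, 0x2C) = 0x89; 0xD1 ⊕ 0x89 = 0x58.
P3: E(K, 0xD1) = 0x72; 0xC7 ⊕ 0x72 = 0xB5.
P4: E(K, 0xC7) = 0x5E; 0x93 ⊕ 0x5E = 0xCD.

P1 = 0xB2, P2 = 0x58, P3 = 0xB5, P4 = 0xCD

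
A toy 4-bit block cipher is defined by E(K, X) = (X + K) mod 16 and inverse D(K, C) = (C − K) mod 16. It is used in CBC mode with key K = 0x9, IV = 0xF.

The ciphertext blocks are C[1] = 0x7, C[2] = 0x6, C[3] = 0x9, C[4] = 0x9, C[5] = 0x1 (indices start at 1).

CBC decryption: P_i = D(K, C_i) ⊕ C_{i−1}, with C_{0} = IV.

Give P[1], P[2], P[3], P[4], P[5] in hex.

P[1]: D(K, 0x7) = 0xE; 0xE ⊕ 0xF = 0x1.
P[2]: D(K, 0x6) = 0xD; 0xD ⊕ 0x7 = 0xA.
P[3]: D(K, 0x9) = 0x0; 0x0 ⊕ 0x6 = 0x6.
P[4]: D(K, 0x9) = 0x0; 0x0 ⊕ 0x9 = 0x9.
P[5]: D(K, 0x1) = 0x8; 0x8 ⊕ 0x9 = 0x1.

P[1] = 0x1, P[2] = 0xA, P[3] = 0x6, P[4] = 0x9, P[5] = 0x1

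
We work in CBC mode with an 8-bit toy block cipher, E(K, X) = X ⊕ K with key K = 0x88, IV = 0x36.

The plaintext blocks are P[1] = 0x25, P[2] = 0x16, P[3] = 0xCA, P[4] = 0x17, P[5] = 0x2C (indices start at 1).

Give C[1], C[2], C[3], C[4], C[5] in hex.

C[1] = 0x9B, C[2] = 0x05, C[3] = 0x47, C[4] = 0xD8, C[5] = 0x7C

CBC encryption: C_i = E(K, P_i ⊕ C_{i−1}), with C_{0} = IV.
C[1]: P[1] ⊕ 0x36 = 0x13; E(K, 0x13) = 0x9B.
C[2]: P[2] ⊕ 0x9B = 0x8D; E(K, 0x8D) = 0x05.
C[3]: P[3] ⊕ 0x05 = 0xCF; E(K, 0xCF) = 0x47.
C[4]: P[4] ⊕ 0x47 = 0x50; E(K, 0x50) = 0xD8.
C[5]: P[5] ⊕ 0xD8 = 0xF4; E(K, 0xF4) = 0x7C.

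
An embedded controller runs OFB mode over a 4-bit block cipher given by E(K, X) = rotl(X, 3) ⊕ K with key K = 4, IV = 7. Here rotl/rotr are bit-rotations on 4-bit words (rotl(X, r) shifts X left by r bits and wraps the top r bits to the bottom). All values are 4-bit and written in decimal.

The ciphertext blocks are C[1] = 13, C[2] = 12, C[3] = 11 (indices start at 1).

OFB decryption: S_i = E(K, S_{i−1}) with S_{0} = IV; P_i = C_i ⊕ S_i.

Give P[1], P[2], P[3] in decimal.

P[1] = 2, P[2] = 7, P[3] = 2

P[1]: S = E(K, 7) = 15; 13 ⊕ 15 = 2.
P[2]: S = E(K, 15) = 11; 12 ⊕ 11 = 7.
P[3]: S = E(K, 11) = 9; 11 ⊕ 9 = 2.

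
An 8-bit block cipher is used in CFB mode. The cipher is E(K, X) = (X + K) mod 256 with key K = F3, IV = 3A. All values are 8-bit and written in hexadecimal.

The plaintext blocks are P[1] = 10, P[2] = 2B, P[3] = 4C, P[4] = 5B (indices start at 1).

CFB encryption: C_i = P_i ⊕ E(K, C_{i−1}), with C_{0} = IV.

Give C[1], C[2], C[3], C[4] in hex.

C[1]: E(K, 3A) = 2D; 10 ⊕ 2D = 3D.
C[2]: E(K, 3D) = 30; 2B ⊕ 30 = 1B.
C[3]: E(K, 1B) = 0E; 4C ⊕ 0E = 42.
C[4]: E(K, 42) = 35; 5B ⊕ 35 = 6E.

C[1] = 3D, C[2] = 1B, C[3] = 42, C[4] = 6E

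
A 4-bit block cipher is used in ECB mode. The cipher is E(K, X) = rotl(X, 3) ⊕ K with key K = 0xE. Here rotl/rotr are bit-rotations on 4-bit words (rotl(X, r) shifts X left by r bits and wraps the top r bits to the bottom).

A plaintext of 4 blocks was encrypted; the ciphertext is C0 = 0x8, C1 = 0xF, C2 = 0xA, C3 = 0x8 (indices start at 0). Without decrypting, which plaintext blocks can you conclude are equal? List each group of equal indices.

ECB encrypts each block independently with the same key, so equal ciphertext blocks imply equal plaintext blocks.
C0 = C3 = 0x8, so P0 = P3.

P0 = P3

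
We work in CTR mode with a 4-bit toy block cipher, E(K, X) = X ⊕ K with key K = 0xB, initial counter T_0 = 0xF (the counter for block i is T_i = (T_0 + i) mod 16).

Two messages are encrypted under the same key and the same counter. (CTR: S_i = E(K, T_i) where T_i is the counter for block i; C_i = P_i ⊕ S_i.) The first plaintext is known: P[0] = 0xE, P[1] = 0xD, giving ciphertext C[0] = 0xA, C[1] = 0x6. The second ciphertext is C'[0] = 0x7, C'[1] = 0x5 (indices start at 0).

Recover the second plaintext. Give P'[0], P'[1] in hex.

P'[0] = 0x3, P'[1] = 0xE

In CTR with a reused counter, both messages share the same keystream S_i, so C_i ⊕ C'_i = P_i ⊕ P'_i and thus P'_i = P_i ⊕ C_i ⊕ C'_i.
P'[0]: 0xE ⊕ 0xA ⊕ 0x7 = 0x3.
P'[1]: 0xD ⊕ 0x6 ⊕ 0x5 = 0xE.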